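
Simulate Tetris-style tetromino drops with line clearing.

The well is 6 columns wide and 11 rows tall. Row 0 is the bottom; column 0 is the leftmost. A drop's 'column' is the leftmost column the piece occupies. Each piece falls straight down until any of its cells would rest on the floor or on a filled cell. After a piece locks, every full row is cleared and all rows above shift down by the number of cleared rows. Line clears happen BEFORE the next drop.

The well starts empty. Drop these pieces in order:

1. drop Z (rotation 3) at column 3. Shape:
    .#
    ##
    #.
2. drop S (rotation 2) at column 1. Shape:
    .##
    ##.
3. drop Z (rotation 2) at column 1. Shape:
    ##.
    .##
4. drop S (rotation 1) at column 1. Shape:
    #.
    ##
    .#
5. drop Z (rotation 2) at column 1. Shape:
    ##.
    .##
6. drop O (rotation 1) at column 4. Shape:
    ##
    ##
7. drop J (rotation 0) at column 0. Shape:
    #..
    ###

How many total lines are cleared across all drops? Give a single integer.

Answer: 0

Derivation:
Drop 1: Z rot3 at col 3 lands with bottom-row=0; cleared 0 line(s) (total 0); column heights now [0 0 0 2 3 0], max=3
Drop 2: S rot2 at col 1 lands with bottom-row=1; cleared 0 line(s) (total 0); column heights now [0 2 3 3 3 0], max=3
Drop 3: Z rot2 at col 1 lands with bottom-row=3; cleared 0 line(s) (total 0); column heights now [0 5 5 4 3 0], max=5
Drop 4: S rot1 at col 1 lands with bottom-row=5; cleared 0 line(s) (total 0); column heights now [0 8 7 4 3 0], max=8
Drop 5: Z rot2 at col 1 lands with bottom-row=7; cleared 0 line(s) (total 0); column heights now [0 9 9 8 3 0], max=9
Drop 6: O rot1 at col 4 lands with bottom-row=3; cleared 0 line(s) (total 0); column heights now [0 9 9 8 5 5], max=9
Drop 7: J rot0 at col 0 lands with bottom-row=9; cleared 0 line(s) (total 0); column heights now [11 10 10 8 5 5], max=11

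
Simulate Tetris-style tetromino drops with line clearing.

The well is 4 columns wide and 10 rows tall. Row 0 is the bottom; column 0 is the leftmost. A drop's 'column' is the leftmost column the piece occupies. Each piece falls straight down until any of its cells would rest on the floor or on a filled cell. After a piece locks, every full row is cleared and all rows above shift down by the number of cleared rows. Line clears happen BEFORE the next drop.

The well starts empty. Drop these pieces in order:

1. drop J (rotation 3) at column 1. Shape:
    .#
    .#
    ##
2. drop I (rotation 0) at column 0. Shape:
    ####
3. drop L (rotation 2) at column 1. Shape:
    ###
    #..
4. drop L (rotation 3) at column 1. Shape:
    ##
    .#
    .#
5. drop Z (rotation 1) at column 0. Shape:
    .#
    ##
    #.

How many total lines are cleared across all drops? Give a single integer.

Answer: 1

Derivation:
Drop 1: J rot3 at col 1 lands with bottom-row=0; cleared 0 line(s) (total 0); column heights now [0 1 3 0], max=3
Drop 2: I rot0 at col 0 lands with bottom-row=3; cleared 1 line(s) (total 1); column heights now [0 1 3 0], max=3
Drop 3: L rot2 at col 1 lands with bottom-row=2; cleared 0 line(s) (total 1); column heights now [0 4 4 4], max=4
Drop 4: L rot3 at col 1 lands with bottom-row=4; cleared 0 line(s) (total 1); column heights now [0 7 7 4], max=7
Drop 5: Z rot1 at col 0 lands with bottom-row=6; cleared 0 line(s) (total 1); column heights now [8 9 7 4], max=9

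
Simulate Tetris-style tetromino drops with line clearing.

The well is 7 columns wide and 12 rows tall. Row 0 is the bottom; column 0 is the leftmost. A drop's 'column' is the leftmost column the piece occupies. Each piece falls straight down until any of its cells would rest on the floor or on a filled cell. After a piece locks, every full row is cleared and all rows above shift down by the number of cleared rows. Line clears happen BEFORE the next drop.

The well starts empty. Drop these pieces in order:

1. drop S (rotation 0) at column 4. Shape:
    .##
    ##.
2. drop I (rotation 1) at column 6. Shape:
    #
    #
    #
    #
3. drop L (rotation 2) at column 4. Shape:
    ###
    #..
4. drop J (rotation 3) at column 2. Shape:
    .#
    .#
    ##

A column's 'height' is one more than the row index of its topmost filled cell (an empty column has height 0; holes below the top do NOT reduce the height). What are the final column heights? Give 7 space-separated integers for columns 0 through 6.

Answer: 0 0 1 3 7 7 7

Derivation:
Drop 1: S rot0 at col 4 lands with bottom-row=0; cleared 0 line(s) (total 0); column heights now [0 0 0 0 1 2 2], max=2
Drop 2: I rot1 at col 6 lands with bottom-row=2; cleared 0 line(s) (total 0); column heights now [0 0 0 0 1 2 6], max=6
Drop 3: L rot2 at col 4 lands with bottom-row=5; cleared 0 line(s) (total 0); column heights now [0 0 0 0 7 7 7], max=7
Drop 4: J rot3 at col 2 lands with bottom-row=0; cleared 0 line(s) (total 0); column heights now [0 0 1 3 7 7 7], max=7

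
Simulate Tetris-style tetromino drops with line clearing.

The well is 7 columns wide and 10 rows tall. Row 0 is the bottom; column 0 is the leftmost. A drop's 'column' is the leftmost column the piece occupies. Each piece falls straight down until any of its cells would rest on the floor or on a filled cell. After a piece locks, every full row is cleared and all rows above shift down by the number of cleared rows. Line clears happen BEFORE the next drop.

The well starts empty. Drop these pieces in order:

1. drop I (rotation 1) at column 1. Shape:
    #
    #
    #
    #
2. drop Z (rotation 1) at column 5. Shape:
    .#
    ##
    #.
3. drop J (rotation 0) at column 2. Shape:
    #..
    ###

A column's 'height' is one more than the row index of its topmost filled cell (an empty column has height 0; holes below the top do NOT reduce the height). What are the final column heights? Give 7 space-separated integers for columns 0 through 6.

Answer: 0 4 2 1 1 2 3

Derivation:
Drop 1: I rot1 at col 1 lands with bottom-row=0; cleared 0 line(s) (total 0); column heights now [0 4 0 0 0 0 0], max=4
Drop 2: Z rot1 at col 5 lands with bottom-row=0; cleared 0 line(s) (total 0); column heights now [0 4 0 0 0 2 3], max=4
Drop 3: J rot0 at col 2 lands with bottom-row=0; cleared 0 line(s) (total 0); column heights now [0 4 2 1 1 2 3], max=4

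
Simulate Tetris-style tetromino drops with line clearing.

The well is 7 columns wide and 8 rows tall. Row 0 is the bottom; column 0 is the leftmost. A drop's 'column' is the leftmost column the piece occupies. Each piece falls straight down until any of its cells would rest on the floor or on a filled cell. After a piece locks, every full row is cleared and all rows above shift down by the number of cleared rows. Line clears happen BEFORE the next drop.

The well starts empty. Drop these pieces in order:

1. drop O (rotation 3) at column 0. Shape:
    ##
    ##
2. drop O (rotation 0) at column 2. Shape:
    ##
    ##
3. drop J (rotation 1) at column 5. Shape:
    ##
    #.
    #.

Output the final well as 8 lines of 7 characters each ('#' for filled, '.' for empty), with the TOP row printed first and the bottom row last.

Answer: .......
.......
.......
.......
.......
.....##
####.#.
####.#.

Derivation:
Drop 1: O rot3 at col 0 lands with bottom-row=0; cleared 0 line(s) (total 0); column heights now [2 2 0 0 0 0 0], max=2
Drop 2: O rot0 at col 2 lands with bottom-row=0; cleared 0 line(s) (total 0); column heights now [2 2 2 2 0 0 0], max=2
Drop 3: J rot1 at col 5 lands with bottom-row=0; cleared 0 line(s) (total 0); column heights now [2 2 2 2 0 3 3], max=3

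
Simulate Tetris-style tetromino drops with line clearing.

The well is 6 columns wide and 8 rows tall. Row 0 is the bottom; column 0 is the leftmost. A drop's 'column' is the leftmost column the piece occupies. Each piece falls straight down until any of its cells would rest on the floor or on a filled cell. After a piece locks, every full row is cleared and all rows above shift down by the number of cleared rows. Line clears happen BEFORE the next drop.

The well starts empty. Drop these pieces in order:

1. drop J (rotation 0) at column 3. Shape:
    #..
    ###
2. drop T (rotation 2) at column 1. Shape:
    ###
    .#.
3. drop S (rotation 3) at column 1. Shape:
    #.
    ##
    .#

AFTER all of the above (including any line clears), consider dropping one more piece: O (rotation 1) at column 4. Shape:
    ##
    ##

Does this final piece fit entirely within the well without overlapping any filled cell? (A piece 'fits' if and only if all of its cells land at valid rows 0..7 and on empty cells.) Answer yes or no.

Drop 1: J rot0 at col 3 lands with bottom-row=0; cleared 0 line(s) (total 0); column heights now [0 0 0 2 1 1], max=2
Drop 2: T rot2 at col 1 lands with bottom-row=1; cleared 0 line(s) (total 0); column heights now [0 3 3 3 1 1], max=3
Drop 3: S rot3 at col 1 lands with bottom-row=3; cleared 0 line(s) (total 0); column heights now [0 6 5 3 1 1], max=6
Test piece O rot1 at col 4 (width 2): heights before test = [0 6 5 3 1 1]; fits = True

Answer: yes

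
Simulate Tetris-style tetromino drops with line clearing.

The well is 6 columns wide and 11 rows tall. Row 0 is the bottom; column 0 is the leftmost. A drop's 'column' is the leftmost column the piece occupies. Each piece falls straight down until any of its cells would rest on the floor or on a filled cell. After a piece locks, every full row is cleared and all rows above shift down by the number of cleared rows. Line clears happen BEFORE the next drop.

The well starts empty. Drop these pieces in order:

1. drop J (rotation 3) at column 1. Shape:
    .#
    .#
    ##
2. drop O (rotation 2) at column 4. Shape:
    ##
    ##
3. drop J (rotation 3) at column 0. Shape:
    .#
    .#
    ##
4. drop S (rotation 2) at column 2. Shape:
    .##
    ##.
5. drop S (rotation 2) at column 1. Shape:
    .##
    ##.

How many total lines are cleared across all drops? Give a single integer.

Answer: 0

Derivation:
Drop 1: J rot3 at col 1 lands with bottom-row=0; cleared 0 line(s) (total 0); column heights now [0 1 3 0 0 0], max=3
Drop 2: O rot2 at col 4 lands with bottom-row=0; cleared 0 line(s) (total 0); column heights now [0 1 3 0 2 2], max=3
Drop 3: J rot3 at col 0 lands with bottom-row=1; cleared 0 line(s) (total 0); column heights now [2 4 3 0 2 2], max=4
Drop 4: S rot2 at col 2 lands with bottom-row=3; cleared 0 line(s) (total 0); column heights now [2 4 4 5 5 2], max=5
Drop 5: S rot2 at col 1 lands with bottom-row=4; cleared 0 line(s) (total 0); column heights now [2 5 6 6 5 2], max=6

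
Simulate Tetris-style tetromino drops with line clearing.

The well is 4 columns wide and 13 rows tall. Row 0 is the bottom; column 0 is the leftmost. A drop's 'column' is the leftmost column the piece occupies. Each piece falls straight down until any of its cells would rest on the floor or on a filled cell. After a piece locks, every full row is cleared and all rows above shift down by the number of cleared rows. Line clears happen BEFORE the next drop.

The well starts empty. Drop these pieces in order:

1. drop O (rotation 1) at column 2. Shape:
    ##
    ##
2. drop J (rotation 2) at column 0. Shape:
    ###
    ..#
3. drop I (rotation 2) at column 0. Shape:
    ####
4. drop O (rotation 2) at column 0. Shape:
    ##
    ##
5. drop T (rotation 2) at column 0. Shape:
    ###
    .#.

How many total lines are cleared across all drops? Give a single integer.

Drop 1: O rot1 at col 2 lands with bottom-row=0; cleared 0 line(s) (total 0); column heights now [0 0 2 2], max=2
Drop 2: J rot2 at col 0 lands with bottom-row=2; cleared 0 line(s) (total 0); column heights now [4 4 4 2], max=4
Drop 3: I rot2 at col 0 lands with bottom-row=4; cleared 1 line(s) (total 1); column heights now [4 4 4 2], max=4
Drop 4: O rot2 at col 0 lands with bottom-row=4; cleared 0 line(s) (total 1); column heights now [6 6 4 2], max=6
Drop 5: T rot2 at col 0 lands with bottom-row=6; cleared 0 line(s) (total 1); column heights now [8 8 8 2], max=8

Answer: 1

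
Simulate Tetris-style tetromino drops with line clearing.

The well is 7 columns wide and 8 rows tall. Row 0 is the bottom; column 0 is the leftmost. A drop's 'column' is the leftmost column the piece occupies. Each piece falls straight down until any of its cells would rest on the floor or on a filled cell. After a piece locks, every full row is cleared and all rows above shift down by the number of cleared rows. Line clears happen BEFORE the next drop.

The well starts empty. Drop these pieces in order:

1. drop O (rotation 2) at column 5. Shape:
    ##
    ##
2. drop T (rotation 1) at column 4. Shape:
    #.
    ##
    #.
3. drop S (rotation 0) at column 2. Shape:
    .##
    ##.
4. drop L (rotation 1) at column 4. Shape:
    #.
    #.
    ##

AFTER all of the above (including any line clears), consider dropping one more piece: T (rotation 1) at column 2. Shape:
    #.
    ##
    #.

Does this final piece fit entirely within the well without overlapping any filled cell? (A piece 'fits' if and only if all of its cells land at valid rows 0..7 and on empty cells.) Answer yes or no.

Drop 1: O rot2 at col 5 lands with bottom-row=0; cleared 0 line(s) (total 0); column heights now [0 0 0 0 0 2 2], max=2
Drop 2: T rot1 at col 4 lands with bottom-row=1; cleared 0 line(s) (total 0); column heights now [0 0 0 0 4 3 2], max=4
Drop 3: S rot0 at col 2 lands with bottom-row=3; cleared 0 line(s) (total 0); column heights now [0 0 4 5 5 3 2], max=5
Drop 4: L rot1 at col 4 lands with bottom-row=5; cleared 0 line(s) (total 0); column heights now [0 0 4 5 8 6 2], max=8
Test piece T rot1 at col 2 (width 2): heights before test = [0 0 4 5 8 6 2]; fits = True

Answer: yes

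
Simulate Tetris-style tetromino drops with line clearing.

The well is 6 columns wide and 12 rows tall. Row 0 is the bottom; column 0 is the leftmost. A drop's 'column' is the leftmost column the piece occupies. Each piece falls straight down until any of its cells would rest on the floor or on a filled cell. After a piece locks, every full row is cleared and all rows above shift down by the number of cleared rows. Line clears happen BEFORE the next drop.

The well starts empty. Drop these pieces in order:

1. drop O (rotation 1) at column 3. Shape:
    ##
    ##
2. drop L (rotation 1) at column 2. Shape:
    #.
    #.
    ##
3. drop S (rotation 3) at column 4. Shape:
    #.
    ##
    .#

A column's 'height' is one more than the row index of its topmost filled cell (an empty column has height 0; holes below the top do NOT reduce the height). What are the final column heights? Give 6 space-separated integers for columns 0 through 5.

Drop 1: O rot1 at col 3 lands with bottom-row=0; cleared 0 line(s) (total 0); column heights now [0 0 0 2 2 0], max=2
Drop 2: L rot1 at col 2 lands with bottom-row=2; cleared 0 line(s) (total 0); column heights now [0 0 5 3 2 0], max=5
Drop 3: S rot3 at col 4 lands with bottom-row=1; cleared 0 line(s) (total 0); column heights now [0 0 5 3 4 3], max=5

Answer: 0 0 5 3 4 3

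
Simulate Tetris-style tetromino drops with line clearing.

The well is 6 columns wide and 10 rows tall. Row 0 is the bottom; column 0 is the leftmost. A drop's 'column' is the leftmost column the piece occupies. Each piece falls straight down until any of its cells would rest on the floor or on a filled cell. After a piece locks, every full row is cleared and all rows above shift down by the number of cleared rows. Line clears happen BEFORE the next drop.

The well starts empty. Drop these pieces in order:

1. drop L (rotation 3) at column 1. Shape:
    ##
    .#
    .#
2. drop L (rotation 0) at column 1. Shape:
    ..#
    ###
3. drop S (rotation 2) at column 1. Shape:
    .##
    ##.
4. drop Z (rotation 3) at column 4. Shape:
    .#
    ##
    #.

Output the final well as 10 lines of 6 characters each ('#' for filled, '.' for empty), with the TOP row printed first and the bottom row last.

Drop 1: L rot3 at col 1 lands with bottom-row=0; cleared 0 line(s) (total 0); column heights now [0 3 3 0 0 0], max=3
Drop 2: L rot0 at col 1 lands with bottom-row=3; cleared 0 line(s) (total 0); column heights now [0 4 4 5 0 0], max=5
Drop 3: S rot2 at col 1 lands with bottom-row=4; cleared 0 line(s) (total 0); column heights now [0 5 6 6 0 0], max=6
Drop 4: Z rot3 at col 4 lands with bottom-row=0; cleared 0 line(s) (total 0); column heights now [0 5 6 6 2 3], max=6

Answer: ......
......
......
......
..##..
.###..
.###..
.##..#
..#.##
..#.#.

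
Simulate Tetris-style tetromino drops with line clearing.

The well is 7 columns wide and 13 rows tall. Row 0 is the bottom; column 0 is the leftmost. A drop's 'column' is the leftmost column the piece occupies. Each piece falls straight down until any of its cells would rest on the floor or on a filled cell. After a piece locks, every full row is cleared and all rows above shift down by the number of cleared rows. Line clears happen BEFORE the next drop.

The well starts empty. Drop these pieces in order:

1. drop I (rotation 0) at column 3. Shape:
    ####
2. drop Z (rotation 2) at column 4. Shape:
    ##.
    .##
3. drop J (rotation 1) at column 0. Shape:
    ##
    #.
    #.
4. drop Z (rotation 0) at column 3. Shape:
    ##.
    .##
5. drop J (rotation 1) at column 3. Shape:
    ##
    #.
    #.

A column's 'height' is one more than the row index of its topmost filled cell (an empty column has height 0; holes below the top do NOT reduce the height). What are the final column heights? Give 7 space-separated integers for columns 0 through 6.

Drop 1: I rot0 at col 3 lands with bottom-row=0; cleared 0 line(s) (total 0); column heights now [0 0 0 1 1 1 1], max=1
Drop 2: Z rot2 at col 4 lands with bottom-row=1; cleared 0 line(s) (total 0); column heights now [0 0 0 1 3 3 2], max=3
Drop 3: J rot1 at col 0 lands with bottom-row=0; cleared 0 line(s) (total 0); column heights now [3 3 0 1 3 3 2], max=3
Drop 4: Z rot0 at col 3 lands with bottom-row=3; cleared 0 line(s) (total 0); column heights now [3 3 0 5 5 4 2], max=5
Drop 5: J rot1 at col 3 lands with bottom-row=5; cleared 0 line(s) (total 0); column heights now [3 3 0 8 8 4 2], max=8

Answer: 3 3 0 8 8 4 2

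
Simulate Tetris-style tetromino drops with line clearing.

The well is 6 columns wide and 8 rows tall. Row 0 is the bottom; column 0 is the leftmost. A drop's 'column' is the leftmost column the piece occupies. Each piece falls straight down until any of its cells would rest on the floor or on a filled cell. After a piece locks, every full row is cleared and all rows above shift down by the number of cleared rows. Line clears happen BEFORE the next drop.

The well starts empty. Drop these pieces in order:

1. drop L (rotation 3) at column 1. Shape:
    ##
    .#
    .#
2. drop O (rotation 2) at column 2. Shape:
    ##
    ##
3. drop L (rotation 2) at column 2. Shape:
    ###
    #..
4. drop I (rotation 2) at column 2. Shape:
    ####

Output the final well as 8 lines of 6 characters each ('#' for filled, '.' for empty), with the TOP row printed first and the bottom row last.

Answer: ..####
..###.
..#...
..##..
..##..
.##...
..#...
..#...

Derivation:
Drop 1: L rot3 at col 1 lands with bottom-row=0; cleared 0 line(s) (total 0); column heights now [0 3 3 0 0 0], max=3
Drop 2: O rot2 at col 2 lands with bottom-row=3; cleared 0 line(s) (total 0); column heights now [0 3 5 5 0 0], max=5
Drop 3: L rot2 at col 2 lands with bottom-row=5; cleared 0 line(s) (total 0); column heights now [0 3 7 7 7 0], max=7
Drop 4: I rot2 at col 2 lands with bottom-row=7; cleared 0 line(s) (total 0); column heights now [0 3 8 8 8 8], max=8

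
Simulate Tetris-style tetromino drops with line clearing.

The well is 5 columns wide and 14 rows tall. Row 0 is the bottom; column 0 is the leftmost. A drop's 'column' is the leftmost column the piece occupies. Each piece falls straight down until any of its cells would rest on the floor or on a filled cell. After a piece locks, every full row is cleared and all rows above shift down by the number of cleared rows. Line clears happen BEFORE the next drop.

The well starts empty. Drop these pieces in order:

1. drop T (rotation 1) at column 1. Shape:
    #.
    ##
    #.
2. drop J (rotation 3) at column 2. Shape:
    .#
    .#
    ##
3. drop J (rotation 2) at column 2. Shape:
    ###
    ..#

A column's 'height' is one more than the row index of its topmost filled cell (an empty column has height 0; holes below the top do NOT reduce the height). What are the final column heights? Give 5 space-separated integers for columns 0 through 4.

Drop 1: T rot1 at col 1 lands with bottom-row=0; cleared 0 line(s) (total 0); column heights now [0 3 2 0 0], max=3
Drop 2: J rot3 at col 2 lands with bottom-row=2; cleared 0 line(s) (total 0); column heights now [0 3 3 5 0], max=5
Drop 3: J rot2 at col 2 lands with bottom-row=4; cleared 0 line(s) (total 0); column heights now [0 3 6 6 6], max=6

Answer: 0 3 6 6 6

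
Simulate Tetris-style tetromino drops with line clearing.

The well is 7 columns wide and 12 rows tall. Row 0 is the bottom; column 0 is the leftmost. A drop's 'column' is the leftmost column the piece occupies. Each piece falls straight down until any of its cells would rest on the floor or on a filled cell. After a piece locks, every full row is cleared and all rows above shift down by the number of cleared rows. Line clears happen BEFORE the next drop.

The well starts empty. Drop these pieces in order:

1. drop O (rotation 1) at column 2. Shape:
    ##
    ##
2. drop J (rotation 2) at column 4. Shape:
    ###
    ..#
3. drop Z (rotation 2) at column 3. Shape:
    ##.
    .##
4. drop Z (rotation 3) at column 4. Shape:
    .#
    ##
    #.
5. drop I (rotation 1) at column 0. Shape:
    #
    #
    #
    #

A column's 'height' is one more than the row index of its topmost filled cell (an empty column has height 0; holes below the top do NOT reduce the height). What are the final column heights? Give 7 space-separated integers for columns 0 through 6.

Drop 1: O rot1 at col 2 lands with bottom-row=0; cleared 0 line(s) (total 0); column heights now [0 0 2 2 0 0 0], max=2
Drop 2: J rot2 at col 4 lands with bottom-row=0; cleared 0 line(s) (total 0); column heights now [0 0 2 2 2 2 2], max=2
Drop 3: Z rot2 at col 3 lands with bottom-row=2; cleared 0 line(s) (total 0); column heights now [0 0 2 4 4 3 2], max=4
Drop 4: Z rot3 at col 4 lands with bottom-row=4; cleared 0 line(s) (total 0); column heights now [0 0 2 4 6 7 2], max=7
Drop 5: I rot1 at col 0 lands with bottom-row=0; cleared 0 line(s) (total 0); column heights now [4 0 2 4 6 7 2], max=7

Answer: 4 0 2 4 6 7 2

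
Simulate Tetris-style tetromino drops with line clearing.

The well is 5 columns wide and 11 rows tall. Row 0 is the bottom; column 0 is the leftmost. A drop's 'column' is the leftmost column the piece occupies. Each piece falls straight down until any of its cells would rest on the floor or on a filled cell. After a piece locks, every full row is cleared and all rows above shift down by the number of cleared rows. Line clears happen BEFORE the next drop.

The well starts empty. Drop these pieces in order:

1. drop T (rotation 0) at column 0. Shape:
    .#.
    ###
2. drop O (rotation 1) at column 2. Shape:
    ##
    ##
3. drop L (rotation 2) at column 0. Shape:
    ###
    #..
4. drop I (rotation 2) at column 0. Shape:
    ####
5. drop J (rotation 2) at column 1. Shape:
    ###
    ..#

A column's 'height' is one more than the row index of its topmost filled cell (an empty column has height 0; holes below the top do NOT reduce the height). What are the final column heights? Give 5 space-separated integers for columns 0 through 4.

Answer: 5 7 7 7 0

Derivation:
Drop 1: T rot0 at col 0 lands with bottom-row=0; cleared 0 line(s) (total 0); column heights now [1 2 1 0 0], max=2
Drop 2: O rot1 at col 2 lands with bottom-row=1; cleared 0 line(s) (total 0); column heights now [1 2 3 3 0], max=3
Drop 3: L rot2 at col 0 lands with bottom-row=2; cleared 0 line(s) (total 0); column heights now [4 4 4 3 0], max=4
Drop 4: I rot2 at col 0 lands with bottom-row=4; cleared 0 line(s) (total 0); column heights now [5 5 5 5 0], max=5
Drop 5: J rot2 at col 1 lands with bottom-row=5; cleared 0 line(s) (total 0); column heights now [5 7 7 7 0], max=7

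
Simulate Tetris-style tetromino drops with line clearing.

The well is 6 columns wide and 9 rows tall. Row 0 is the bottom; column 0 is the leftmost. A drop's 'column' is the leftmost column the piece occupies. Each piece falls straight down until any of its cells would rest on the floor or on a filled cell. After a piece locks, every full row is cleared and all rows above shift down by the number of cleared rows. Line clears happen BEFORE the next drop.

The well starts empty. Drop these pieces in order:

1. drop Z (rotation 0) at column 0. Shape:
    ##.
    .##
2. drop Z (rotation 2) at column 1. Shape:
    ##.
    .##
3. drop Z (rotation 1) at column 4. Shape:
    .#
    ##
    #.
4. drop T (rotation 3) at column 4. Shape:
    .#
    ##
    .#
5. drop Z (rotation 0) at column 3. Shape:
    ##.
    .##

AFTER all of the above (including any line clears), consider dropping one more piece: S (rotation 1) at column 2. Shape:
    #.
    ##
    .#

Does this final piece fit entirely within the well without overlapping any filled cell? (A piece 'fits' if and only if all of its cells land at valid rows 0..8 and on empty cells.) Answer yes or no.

Drop 1: Z rot0 at col 0 lands with bottom-row=0; cleared 0 line(s) (total 0); column heights now [2 2 1 0 0 0], max=2
Drop 2: Z rot2 at col 1 lands with bottom-row=1; cleared 0 line(s) (total 0); column heights now [2 3 3 2 0 0], max=3
Drop 3: Z rot1 at col 4 lands with bottom-row=0; cleared 1 line(s) (total 1); column heights now [0 2 2 0 1 2], max=2
Drop 4: T rot3 at col 4 lands with bottom-row=2; cleared 0 line(s) (total 1); column heights now [0 2 2 0 4 5], max=5
Drop 5: Z rot0 at col 3 lands with bottom-row=5; cleared 0 line(s) (total 1); column heights now [0 2 2 7 7 6], max=7
Test piece S rot1 at col 2 (width 2): heights before test = [0 2 2 7 7 6]; fits = False

Answer: no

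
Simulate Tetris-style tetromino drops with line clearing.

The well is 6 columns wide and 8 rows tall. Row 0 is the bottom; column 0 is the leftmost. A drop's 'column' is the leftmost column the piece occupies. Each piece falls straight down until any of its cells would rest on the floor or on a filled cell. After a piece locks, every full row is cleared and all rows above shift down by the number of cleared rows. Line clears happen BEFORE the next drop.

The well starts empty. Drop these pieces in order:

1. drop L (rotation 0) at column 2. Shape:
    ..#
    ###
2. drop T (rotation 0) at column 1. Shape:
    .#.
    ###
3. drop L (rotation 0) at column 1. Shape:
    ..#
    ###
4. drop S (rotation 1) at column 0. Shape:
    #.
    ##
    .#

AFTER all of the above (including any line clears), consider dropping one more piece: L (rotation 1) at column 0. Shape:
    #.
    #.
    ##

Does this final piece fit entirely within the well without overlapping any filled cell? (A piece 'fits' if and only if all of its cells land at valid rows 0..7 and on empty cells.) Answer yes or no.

Answer: no

Derivation:
Drop 1: L rot0 at col 2 lands with bottom-row=0; cleared 0 line(s) (total 0); column heights now [0 0 1 1 2 0], max=2
Drop 2: T rot0 at col 1 lands with bottom-row=1; cleared 0 line(s) (total 0); column heights now [0 2 3 2 2 0], max=3
Drop 3: L rot0 at col 1 lands with bottom-row=3; cleared 0 line(s) (total 0); column heights now [0 4 4 5 2 0], max=5
Drop 4: S rot1 at col 0 lands with bottom-row=4; cleared 0 line(s) (total 0); column heights now [7 6 4 5 2 0], max=7
Test piece L rot1 at col 0 (width 2): heights before test = [7 6 4 5 2 0]; fits = False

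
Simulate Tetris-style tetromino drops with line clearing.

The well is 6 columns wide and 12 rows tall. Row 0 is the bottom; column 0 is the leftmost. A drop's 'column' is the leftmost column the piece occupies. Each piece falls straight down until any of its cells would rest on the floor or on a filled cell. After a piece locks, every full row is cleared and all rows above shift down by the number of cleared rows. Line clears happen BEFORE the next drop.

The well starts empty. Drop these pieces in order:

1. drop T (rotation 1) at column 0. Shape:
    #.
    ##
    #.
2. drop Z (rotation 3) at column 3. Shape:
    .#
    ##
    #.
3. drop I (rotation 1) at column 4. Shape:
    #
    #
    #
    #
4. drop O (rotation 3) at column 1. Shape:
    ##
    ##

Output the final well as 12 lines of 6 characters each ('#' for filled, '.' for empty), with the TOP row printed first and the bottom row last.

Drop 1: T rot1 at col 0 lands with bottom-row=0; cleared 0 line(s) (total 0); column heights now [3 2 0 0 0 0], max=3
Drop 2: Z rot3 at col 3 lands with bottom-row=0; cleared 0 line(s) (total 0); column heights now [3 2 0 2 3 0], max=3
Drop 3: I rot1 at col 4 lands with bottom-row=3; cleared 0 line(s) (total 0); column heights now [3 2 0 2 7 0], max=7
Drop 4: O rot3 at col 1 lands with bottom-row=2; cleared 0 line(s) (total 0); column heights now [3 4 4 2 7 0], max=7

Answer: ......
......
......
......
......
....#.
....#.
....#.
.##.#.
###.#.
##.##.
#..#..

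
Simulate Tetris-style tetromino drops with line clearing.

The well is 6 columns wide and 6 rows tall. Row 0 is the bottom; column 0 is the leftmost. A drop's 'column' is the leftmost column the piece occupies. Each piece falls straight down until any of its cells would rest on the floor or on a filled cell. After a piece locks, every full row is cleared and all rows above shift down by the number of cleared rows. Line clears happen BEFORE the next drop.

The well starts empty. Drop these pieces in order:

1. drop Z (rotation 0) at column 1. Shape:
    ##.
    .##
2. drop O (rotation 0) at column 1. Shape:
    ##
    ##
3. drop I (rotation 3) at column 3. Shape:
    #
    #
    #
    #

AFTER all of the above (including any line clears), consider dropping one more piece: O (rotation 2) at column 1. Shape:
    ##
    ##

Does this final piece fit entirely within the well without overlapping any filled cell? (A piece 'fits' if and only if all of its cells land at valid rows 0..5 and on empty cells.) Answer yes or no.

Drop 1: Z rot0 at col 1 lands with bottom-row=0; cleared 0 line(s) (total 0); column heights now [0 2 2 1 0 0], max=2
Drop 2: O rot0 at col 1 lands with bottom-row=2; cleared 0 line(s) (total 0); column heights now [0 4 4 1 0 0], max=4
Drop 3: I rot3 at col 3 lands with bottom-row=1; cleared 0 line(s) (total 0); column heights now [0 4 4 5 0 0], max=5
Test piece O rot2 at col 1 (width 2): heights before test = [0 4 4 5 0 0]; fits = True

Answer: yes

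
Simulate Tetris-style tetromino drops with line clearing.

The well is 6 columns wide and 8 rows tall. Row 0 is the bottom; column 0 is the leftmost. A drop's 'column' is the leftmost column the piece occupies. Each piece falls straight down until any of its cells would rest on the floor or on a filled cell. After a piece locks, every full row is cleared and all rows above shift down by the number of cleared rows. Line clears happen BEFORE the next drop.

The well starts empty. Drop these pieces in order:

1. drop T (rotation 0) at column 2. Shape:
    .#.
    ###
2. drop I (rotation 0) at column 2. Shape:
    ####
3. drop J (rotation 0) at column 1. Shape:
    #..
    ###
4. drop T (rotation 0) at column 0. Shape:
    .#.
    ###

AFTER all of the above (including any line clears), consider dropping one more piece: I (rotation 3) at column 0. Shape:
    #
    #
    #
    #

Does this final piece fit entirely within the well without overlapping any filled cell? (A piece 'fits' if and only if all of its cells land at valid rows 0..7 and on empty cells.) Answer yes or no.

Drop 1: T rot0 at col 2 lands with bottom-row=0; cleared 0 line(s) (total 0); column heights now [0 0 1 2 1 0], max=2
Drop 2: I rot0 at col 2 lands with bottom-row=2; cleared 0 line(s) (total 0); column heights now [0 0 3 3 3 3], max=3
Drop 3: J rot0 at col 1 lands with bottom-row=3; cleared 0 line(s) (total 0); column heights now [0 5 4 4 3 3], max=5
Drop 4: T rot0 at col 0 lands with bottom-row=5; cleared 0 line(s) (total 0); column heights now [6 7 6 4 3 3], max=7
Test piece I rot3 at col 0 (width 1): heights before test = [6 7 6 4 3 3]; fits = False

Answer: no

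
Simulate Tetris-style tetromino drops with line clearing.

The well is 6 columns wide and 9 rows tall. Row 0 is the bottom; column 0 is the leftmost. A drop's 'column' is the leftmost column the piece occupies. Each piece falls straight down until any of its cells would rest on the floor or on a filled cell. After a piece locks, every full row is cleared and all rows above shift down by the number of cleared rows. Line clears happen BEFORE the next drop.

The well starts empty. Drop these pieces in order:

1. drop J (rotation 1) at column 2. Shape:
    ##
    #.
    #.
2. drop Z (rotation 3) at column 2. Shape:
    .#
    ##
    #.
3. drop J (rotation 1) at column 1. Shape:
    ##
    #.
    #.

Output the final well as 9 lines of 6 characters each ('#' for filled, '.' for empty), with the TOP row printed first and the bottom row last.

Answer: ......
......
......
.###..
.###..
.##...
..##..
..#...
..#...

Derivation:
Drop 1: J rot1 at col 2 lands with bottom-row=0; cleared 0 line(s) (total 0); column heights now [0 0 3 3 0 0], max=3
Drop 2: Z rot3 at col 2 lands with bottom-row=3; cleared 0 line(s) (total 0); column heights now [0 0 5 6 0 0], max=6
Drop 3: J rot1 at col 1 lands with bottom-row=3; cleared 0 line(s) (total 0); column heights now [0 6 6 6 0 0], max=6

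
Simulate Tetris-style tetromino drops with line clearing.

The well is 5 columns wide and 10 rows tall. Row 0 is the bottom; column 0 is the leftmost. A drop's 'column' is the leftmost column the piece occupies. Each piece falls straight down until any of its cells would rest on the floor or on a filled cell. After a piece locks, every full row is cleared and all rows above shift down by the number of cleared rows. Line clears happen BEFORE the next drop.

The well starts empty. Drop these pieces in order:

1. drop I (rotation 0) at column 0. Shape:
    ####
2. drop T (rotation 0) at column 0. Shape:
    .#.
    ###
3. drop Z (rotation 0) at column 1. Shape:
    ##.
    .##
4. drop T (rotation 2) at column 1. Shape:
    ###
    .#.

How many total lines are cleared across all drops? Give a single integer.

Drop 1: I rot0 at col 0 lands with bottom-row=0; cleared 0 line(s) (total 0); column heights now [1 1 1 1 0], max=1
Drop 2: T rot0 at col 0 lands with bottom-row=1; cleared 0 line(s) (total 0); column heights now [2 3 2 1 0], max=3
Drop 3: Z rot0 at col 1 lands with bottom-row=2; cleared 0 line(s) (total 0); column heights now [2 4 4 3 0], max=4
Drop 4: T rot2 at col 1 lands with bottom-row=4; cleared 0 line(s) (total 0); column heights now [2 6 6 6 0], max=6

Answer: 0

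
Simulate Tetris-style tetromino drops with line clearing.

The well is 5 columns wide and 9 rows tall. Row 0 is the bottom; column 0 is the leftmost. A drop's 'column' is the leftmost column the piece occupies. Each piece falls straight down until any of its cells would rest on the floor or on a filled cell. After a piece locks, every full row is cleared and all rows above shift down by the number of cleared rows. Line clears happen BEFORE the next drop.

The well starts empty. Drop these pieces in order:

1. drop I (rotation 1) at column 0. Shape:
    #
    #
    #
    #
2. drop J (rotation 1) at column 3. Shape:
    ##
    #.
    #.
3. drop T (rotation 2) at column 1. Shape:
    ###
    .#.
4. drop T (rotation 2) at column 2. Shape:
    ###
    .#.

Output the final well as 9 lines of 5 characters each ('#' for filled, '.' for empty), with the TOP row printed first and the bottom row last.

Drop 1: I rot1 at col 0 lands with bottom-row=0; cleared 0 line(s) (total 0); column heights now [4 0 0 0 0], max=4
Drop 2: J rot1 at col 3 lands with bottom-row=0; cleared 0 line(s) (total 0); column heights now [4 0 0 3 3], max=4
Drop 3: T rot2 at col 1 lands with bottom-row=2; cleared 0 line(s) (total 0); column heights now [4 4 4 4 3], max=4
Drop 4: T rot2 at col 2 lands with bottom-row=4; cleared 0 line(s) (total 0); column heights now [4 4 6 6 6], max=6

Answer: .....
.....
.....
..###
...#.
####.
#.###
#..#.
#..#.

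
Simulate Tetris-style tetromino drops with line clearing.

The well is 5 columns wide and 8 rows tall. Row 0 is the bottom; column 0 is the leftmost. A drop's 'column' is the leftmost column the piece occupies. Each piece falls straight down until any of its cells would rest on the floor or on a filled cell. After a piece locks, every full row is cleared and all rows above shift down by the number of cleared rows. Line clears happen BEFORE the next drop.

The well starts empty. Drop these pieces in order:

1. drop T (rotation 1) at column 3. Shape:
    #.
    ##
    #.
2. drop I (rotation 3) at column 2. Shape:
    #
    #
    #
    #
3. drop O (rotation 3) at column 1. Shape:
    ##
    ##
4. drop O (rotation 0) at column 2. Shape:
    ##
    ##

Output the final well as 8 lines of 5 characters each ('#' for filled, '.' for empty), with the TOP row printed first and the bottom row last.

Answer: ..##.
..##.
.##..
.##..
..#..
..##.
..###
..##.

Derivation:
Drop 1: T rot1 at col 3 lands with bottom-row=0; cleared 0 line(s) (total 0); column heights now [0 0 0 3 2], max=3
Drop 2: I rot3 at col 2 lands with bottom-row=0; cleared 0 line(s) (total 0); column heights now [0 0 4 3 2], max=4
Drop 3: O rot3 at col 1 lands with bottom-row=4; cleared 0 line(s) (total 0); column heights now [0 6 6 3 2], max=6
Drop 4: O rot0 at col 2 lands with bottom-row=6; cleared 0 line(s) (total 0); column heights now [0 6 8 8 2], max=8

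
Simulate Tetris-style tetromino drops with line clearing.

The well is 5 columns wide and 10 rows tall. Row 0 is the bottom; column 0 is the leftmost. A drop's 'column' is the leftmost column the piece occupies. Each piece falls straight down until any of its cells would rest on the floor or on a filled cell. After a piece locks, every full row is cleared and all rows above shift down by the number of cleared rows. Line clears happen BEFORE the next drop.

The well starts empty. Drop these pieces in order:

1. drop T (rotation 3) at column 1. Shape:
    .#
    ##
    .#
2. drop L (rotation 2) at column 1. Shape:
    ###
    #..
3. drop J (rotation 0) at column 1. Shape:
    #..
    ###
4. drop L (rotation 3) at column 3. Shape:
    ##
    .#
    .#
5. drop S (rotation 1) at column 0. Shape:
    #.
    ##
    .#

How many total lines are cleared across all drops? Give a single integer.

Drop 1: T rot3 at col 1 lands with bottom-row=0; cleared 0 line(s) (total 0); column heights now [0 2 3 0 0], max=3
Drop 2: L rot2 at col 1 lands with bottom-row=2; cleared 0 line(s) (total 0); column heights now [0 4 4 4 0], max=4
Drop 3: J rot0 at col 1 lands with bottom-row=4; cleared 0 line(s) (total 0); column heights now [0 6 5 5 0], max=6
Drop 4: L rot3 at col 3 lands with bottom-row=3; cleared 0 line(s) (total 0); column heights now [0 6 5 6 6], max=6
Drop 5: S rot1 at col 0 lands with bottom-row=6; cleared 0 line(s) (total 0); column heights now [9 8 5 6 6], max=9

Answer: 0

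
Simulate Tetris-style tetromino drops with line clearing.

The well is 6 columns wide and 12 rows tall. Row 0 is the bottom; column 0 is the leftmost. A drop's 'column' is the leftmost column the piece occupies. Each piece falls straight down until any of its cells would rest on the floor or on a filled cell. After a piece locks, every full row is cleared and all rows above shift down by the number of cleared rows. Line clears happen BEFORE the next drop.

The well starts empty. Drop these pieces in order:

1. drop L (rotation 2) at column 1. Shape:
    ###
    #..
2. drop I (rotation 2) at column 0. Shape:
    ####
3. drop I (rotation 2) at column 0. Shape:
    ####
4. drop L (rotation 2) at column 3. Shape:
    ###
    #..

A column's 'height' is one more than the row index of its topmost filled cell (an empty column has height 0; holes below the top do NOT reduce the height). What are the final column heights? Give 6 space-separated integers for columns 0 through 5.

Answer: 4 4 4 6 6 6

Derivation:
Drop 1: L rot2 at col 1 lands with bottom-row=0; cleared 0 line(s) (total 0); column heights now [0 2 2 2 0 0], max=2
Drop 2: I rot2 at col 0 lands with bottom-row=2; cleared 0 line(s) (total 0); column heights now [3 3 3 3 0 0], max=3
Drop 3: I rot2 at col 0 lands with bottom-row=3; cleared 0 line(s) (total 0); column heights now [4 4 4 4 0 0], max=4
Drop 4: L rot2 at col 3 lands with bottom-row=4; cleared 0 line(s) (total 0); column heights now [4 4 4 6 6 6], max=6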